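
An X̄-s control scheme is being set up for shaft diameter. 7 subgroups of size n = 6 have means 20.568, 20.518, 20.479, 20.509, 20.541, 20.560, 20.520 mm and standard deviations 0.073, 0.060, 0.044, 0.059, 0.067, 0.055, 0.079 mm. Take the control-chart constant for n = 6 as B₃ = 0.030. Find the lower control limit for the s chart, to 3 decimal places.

s̄ = (0.073 + 0.060 + 0.044 + 0.059 + 0.067 + 0.055 + 0.079) / 7 = 0.0624
LCL_s = B₃·s̄ = 0.030 × 0.0624 = 0.0019

0.002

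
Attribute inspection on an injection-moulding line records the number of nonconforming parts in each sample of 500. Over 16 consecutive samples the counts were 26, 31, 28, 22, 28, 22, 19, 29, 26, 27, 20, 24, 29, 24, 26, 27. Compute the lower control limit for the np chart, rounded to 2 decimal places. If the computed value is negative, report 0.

p̄ = Σdᵢ / (k·n) = 408 / (16 × 500) = 0.05100
LCL = np̄ − 3·√(np̄(1−p̄)) = 25.5000 − 3 × 4.9193 = 10.7421

10.74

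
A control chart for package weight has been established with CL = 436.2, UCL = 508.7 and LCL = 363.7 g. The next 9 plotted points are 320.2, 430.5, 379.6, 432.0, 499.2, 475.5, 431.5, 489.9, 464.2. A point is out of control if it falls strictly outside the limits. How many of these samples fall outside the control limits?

1

Compare each point to [363.7, 508.7]: sample 1 = 320.2 < LCL.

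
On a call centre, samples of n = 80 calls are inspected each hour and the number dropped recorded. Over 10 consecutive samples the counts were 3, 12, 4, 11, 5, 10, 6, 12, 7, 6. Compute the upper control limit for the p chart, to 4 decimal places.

p̄ = Σdᵢ / (k·n) = 76 / (10 × 80) = 0.09500
UCL = p̄ + 3·√(p̄(1−p̄)/n) = 0.09500 + 3 × √(0.09500×0.90500/80) = 0.09500 + 3 × 0.03278 = 0.19335

0.1933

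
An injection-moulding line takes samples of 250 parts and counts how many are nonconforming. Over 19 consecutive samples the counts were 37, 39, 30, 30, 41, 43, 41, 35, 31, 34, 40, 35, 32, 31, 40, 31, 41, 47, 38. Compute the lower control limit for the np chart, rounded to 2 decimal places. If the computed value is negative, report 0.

19.86

p̄ = Σdᵢ / (k·n) = 696 / (19 × 250) = 0.14653
LCL = np̄ − 3·√(np̄(1−p̄)) = 36.6316 − 3 × 5.5914 = 19.8573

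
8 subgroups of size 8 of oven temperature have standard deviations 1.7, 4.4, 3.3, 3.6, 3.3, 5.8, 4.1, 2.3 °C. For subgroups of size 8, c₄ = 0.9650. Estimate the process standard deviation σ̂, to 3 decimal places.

3.692

s̄ = (1.7 + 4.4 + 3.3 + 3.6 + 3.3 + 5.8 + 4.1 + 2.3) / 8 = 3.5625
σ̂ = s̄ / c₄ = 3.5625 / 0.9650 = 3.6917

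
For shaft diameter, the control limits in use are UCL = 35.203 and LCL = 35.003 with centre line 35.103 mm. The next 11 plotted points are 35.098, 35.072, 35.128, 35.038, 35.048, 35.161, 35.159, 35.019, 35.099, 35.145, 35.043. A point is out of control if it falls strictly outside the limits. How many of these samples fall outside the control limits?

0

All 11 points lie within [35.003, 35.203].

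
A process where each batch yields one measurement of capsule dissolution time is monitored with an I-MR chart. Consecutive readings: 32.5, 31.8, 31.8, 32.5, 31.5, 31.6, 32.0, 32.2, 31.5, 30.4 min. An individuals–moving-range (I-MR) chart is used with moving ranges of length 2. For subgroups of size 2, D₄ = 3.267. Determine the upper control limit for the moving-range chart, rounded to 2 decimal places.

Moving ranges: 0.7, 0.0, 0.7, 1.0, 0.1, 0.4, 0.2, 0.7, 1.1; M̄R̄ = 4.9000 / 9 = 0.5444
UCL_MR = D₄·M̄R̄ = 3.267 × 0.5444 = 1.7787

1.78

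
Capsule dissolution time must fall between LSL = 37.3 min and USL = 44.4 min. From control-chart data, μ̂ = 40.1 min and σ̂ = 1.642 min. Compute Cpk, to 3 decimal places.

Cpu = (USL − μ̂) / (3σ̂) = (44.4 − 40.1) / (3 × 1.642) = 0.8729; Cpl = (μ̂ − LSL) / (3σ̂) = (40.1 − 37.3) / (3 × 1.642) = 0.5684; Cpk = min(Cpu, Cpl) = 0.5684

0.568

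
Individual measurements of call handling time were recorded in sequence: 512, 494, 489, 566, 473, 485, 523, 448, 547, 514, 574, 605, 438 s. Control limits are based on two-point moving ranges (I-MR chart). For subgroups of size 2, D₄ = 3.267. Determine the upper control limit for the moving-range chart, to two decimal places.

192.75

Moving ranges: 18, 5, 77, 93, 12, 38, 75, 99, 33, 60, 31, 167; M̄R̄ = 708.0000 / 12 = 59.0000
UCL_MR = D₄·M̄R̄ = 3.267 × 59.0000 = 192.7530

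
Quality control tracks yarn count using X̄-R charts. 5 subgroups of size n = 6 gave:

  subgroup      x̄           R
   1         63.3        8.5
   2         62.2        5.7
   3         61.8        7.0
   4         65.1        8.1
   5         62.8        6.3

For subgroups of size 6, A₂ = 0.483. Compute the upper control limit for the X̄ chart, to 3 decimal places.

66.479

X̄̄ = (63.3 + 62.2 + 61.8 + 65.1 + 62.8) / 5 = 315.2000 / 5 = 63.0400
R̄ = (8.5 + 5.7 + 7.0 + 8.1 + 6.3) / 5 = 35.6000 / 5 = 7.1200
UCL = X̄̄ + A₂·R̄ = 63.0400 + 0.483 × 7.1200 = 66.4790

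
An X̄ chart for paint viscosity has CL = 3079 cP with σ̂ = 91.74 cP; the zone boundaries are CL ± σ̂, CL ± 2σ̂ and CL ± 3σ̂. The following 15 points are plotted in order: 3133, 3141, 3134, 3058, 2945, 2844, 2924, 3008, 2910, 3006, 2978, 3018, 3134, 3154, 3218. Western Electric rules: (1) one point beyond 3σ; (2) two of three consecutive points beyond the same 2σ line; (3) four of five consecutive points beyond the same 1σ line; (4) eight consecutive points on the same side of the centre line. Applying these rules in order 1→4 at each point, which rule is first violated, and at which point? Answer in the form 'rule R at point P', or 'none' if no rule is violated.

rule 3 at point 9

Zone of each point (C = within 1σ̂, B = 1σ̂–2σ̂, A = 2σ̂–3σ̂, * = beyond 3σ̂; sign = side of CL): 1:+C, 2:+C, 3:+C, 4:-C, 5:-B, 6:-A, 7:-B, 8:-C, 9:-B, 10:-C, 11:-B, 12:-C, 13:+C, 14:+C, 15:+B
Rule 3 (four of five consecutive points beyond the same 1σ limit) is satisfied at point 9.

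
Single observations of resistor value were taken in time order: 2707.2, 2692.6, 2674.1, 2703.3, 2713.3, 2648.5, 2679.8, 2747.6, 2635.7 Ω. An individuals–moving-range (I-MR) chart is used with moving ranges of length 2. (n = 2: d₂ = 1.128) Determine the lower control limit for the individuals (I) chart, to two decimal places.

X̄ = (2707.2 + 2692.6 + 2674.1 + 2703.3 + 2713.3 + 2648.5 + 2679.8 + 2747.6 + 2635.7) / 9 = 2689.1222
Moving ranges: 14.6, 18.5, 29.2, 10.0, 64.8, 31.3, 67.8, 111.9; M̄R̄ = 348.1000 / 8 = 43.5125
LCL = X̄ − 3·M̄R̄/d₂ = 2689.1222 − 3 × 43.5125 / 1.128 = 2573.3975

2573.40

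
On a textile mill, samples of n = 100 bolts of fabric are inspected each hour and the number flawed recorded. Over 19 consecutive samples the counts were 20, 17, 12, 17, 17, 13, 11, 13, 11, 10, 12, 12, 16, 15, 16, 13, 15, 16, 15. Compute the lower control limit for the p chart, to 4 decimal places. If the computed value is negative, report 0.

0.0377

p̄ = Σdᵢ / (k·n) = 271 / (19 × 100) = 0.14263
LCL = p̄ − 3·√(p̄(1−p̄)/n) = 0.14263 − 3 × 0.03497 = 0.03772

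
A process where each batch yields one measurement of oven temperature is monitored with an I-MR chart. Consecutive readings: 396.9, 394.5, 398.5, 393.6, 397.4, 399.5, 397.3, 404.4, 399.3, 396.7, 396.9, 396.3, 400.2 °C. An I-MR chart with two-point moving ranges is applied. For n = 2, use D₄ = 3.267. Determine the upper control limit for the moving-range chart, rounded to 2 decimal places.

10.59

Moving ranges: 2.4, 4.0, 4.9, 3.8, 2.1, 2.2, 7.1, 5.1, 2.6, 0.2, 0.6, 3.9; M̄R̄ = 38.9000 / 12 = 3.2417
UCL_MR = D₄·M̄R̄ = 3.267 × 3.2417 = 10.5905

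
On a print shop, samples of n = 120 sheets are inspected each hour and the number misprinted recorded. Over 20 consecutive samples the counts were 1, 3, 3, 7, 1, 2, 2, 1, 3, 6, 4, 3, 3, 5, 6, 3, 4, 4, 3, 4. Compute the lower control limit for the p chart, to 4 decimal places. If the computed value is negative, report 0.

p̄ = Σdᵢ / (k·n) = 68 / (20 × 120) = 0.02833
LCL = p̄ − 3·√(p̄(1−p̄)/n) = 0.02833 − 3 × 0.01515 = -0.01711 → 0 (negative, so LCL = 0)

0.0000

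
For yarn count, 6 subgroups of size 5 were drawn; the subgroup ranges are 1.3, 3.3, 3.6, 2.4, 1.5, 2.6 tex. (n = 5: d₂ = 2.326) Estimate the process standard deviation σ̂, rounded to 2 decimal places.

R̄ = (1.3 + 3.3 + 3.6 + 2.4 + 1.5 + 2.6) / 6 = 2.4500
σ̂ = R̄ / d₂ = 2.4500 / 2.326 = 1.0533

1.05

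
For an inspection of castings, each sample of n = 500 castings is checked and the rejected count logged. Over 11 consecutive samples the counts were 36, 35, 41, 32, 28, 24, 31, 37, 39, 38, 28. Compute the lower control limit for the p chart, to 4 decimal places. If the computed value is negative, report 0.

0.0335

p̄ = Σdᵢ / (k·n) = 369 / (11 × 500) = 0.06709
LCL = p̄ − 3·√(p̄(1−p̄)/n) = 0.06709 − 3 × 0.01119 = 0.03353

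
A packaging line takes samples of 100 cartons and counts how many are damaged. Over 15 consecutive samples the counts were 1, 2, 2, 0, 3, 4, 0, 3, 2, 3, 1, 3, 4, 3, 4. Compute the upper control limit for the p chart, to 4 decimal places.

0.0686

p̄ = Σdᵢ / (k·n) = 35 / (15 × 100) = 0.02333
UCL = p̄ + 3·√(p̄(1−p̄)/n) = 0.02333 + 3 × √(0.02333×0.97667/100) = 0.02333 + 3 × 0.01510 = 0.06862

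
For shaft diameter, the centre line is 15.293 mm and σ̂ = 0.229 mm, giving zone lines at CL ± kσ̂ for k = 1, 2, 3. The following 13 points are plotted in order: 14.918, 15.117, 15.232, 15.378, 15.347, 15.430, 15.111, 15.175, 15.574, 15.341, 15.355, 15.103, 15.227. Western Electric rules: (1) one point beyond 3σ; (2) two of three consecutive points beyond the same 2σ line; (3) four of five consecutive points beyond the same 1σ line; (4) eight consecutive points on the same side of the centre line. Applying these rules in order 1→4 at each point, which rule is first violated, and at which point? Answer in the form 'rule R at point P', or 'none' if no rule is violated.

Zone of each point (C = within 1σ̂, B = 1σ̂–2σ̂, A = 2σ̂–3σ̂, * = beyond 3σ̂; sign = side of CL): 1:-B, 2:-C, 3:-C, 4:+C, 5:+C, 6:+C, 7:-C, 8:-C, 9:+B, 10:+C, 11:+C, 12:-C, 13:-C
No rule fires across all 13 points.

none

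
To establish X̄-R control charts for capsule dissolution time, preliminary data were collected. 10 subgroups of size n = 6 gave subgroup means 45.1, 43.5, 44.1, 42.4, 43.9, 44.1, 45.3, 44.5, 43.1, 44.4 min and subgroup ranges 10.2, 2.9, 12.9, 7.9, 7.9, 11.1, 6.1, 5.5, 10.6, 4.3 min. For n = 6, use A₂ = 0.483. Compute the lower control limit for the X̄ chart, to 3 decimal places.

X̄̄ = (45.1 + 43.5 + 44.1 + 42.4 + 43.9 + 44.1 + 45.3 + 44.5 + 43.1 + 44.4) / 10 = 440.4000 / 10 = 44.0400
R̄ = (10.2 + 2.9 + 12.9 + 7.9 + 7.9 + 11.1 + 6.1 + 5.5 + 10.6 + 4.3) / 10 = 79.4000 / 10 = 7.9400
LCL = X̄̄ − A₂·R̄ = 44.0400 − 0.483 × 7.9400 = 40.2050

40.205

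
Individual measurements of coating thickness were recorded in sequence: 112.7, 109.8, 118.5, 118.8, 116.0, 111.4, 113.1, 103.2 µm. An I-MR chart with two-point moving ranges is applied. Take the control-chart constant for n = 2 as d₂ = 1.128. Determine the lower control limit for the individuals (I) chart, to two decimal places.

X̄ = (112.7 + 109.8 + 118.5 + 118.8 + 116.0 + 111.4 + 113.1 + 103.2) / 8 = 112.9375
Moving ranges: 2.9, 8.7, 0.3, 2.8, 4.6, 1.7, 9.9; M̄R̄ = 30.9000 / 7 = 4.4143
LCL = X̄ − 3·M̄R̄/d₂ = 112.9375 − 3 × 4.4143 / 1.128 = 101.1974

101.20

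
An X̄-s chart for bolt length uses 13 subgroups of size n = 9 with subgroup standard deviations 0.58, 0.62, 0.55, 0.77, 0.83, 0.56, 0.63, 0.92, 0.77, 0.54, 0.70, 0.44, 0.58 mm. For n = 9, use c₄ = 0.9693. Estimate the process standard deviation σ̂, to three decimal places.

0.674

s̄ = (0.58 + 0.62 + 0.55 + 0.77 + 0.83 + 0.56 + 0.63 + 0.92 + 0.77 + 0.54 + 0.70 + 0.44 + 0.58) / 13 = 0.6531
σ̂ = s̄ / c₄ = 0.6531 / 0.9693 = 0.6738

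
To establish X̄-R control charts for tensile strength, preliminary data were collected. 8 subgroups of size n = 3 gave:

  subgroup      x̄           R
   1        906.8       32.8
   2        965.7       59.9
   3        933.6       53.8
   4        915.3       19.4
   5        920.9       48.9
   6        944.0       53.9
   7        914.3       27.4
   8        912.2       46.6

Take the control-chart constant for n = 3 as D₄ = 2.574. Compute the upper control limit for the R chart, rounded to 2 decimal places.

R̄ = (32.8 + 59.9 + 53.8 + 19.4 + 48.9 + 53.9 + 27.4 + 46.6) / 8 = 342.7000 / 8 = 42.8375
UCL_R = D₄·R̄ = 2.574 × 42.8375 = 110.2637

110.26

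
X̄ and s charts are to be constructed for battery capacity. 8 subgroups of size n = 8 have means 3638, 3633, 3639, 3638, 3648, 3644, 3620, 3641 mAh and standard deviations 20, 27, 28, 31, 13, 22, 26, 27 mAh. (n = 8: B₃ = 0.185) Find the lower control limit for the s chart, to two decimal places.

4.49

s̄ = (20 + 27 + 28 + 31 + 13 + 22 + 26 + 27) / 8 = 24.2500
LCL_s = B₃·s̄ = 0.185 × 24.2500 = 4.4863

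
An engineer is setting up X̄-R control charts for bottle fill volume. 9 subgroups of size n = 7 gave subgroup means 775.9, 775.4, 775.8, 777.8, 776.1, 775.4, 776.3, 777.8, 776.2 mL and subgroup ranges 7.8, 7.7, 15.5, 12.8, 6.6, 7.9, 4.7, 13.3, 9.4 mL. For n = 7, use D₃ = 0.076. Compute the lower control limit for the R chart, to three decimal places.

0.724

R̄ = (7.8 + 7.7 + 15.5 + 12.8 + 6.6 + 7.9 + 4.7 + 13.3 + 9.4) / 9 = 85.7000 / 9 = 9.5222
LCL_R = D₃·R̄ = 0.076 × 9.5222 = 0.7237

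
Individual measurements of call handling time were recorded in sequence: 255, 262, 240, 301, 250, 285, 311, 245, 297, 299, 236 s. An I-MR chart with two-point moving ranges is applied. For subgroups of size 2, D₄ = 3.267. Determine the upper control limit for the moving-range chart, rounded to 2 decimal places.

Moving ranges: 7, 22, 61, 51, 35, 26, 66, 52, 2, 63; M̄R̄ = 385.0000 / 10 = 38.5000
UCL_MR = D₄·M̄R̄ = 3.267 × 38.5000 = 125.7795

125.78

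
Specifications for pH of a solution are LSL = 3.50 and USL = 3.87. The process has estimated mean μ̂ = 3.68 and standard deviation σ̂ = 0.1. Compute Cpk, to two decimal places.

0.60

Cpu = (USL − μ̂) / (3σ̂) = (3.87 − 3.68) / (3 × 0.1) = 0.6333; Cpl = (μ̂ − LSL) / (3σ̂) = (3.68 − 3.50) / (3 × 0.1) = 0.6000; Cpk = min(Cpu, Cpl) = 0.6000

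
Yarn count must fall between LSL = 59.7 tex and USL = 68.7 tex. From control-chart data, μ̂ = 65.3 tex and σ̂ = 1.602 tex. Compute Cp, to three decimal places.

0.936

Cp = (USL − LSL) / (6σ̂) = (68.7 − 59.7) / (6 × 1.602) = 9.0000 / 9.6120 = 0.9363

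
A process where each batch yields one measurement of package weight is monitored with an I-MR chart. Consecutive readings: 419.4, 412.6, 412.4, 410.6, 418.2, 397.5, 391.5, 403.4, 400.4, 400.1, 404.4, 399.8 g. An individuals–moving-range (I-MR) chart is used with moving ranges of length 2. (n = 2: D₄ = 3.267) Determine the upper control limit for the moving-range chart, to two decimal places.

Moving ranges: 6.8, 0.2, 1.8, 7.6, 20.7, 6.0, 11.9, 3.0, 0.3, 4.3, 4.6; M̄R̄ = 67.2000 / 11 = 6.1091
UCL_MR = D₄·M̄R̄ = 3.267 × 6.1091 = 19.9584

19.96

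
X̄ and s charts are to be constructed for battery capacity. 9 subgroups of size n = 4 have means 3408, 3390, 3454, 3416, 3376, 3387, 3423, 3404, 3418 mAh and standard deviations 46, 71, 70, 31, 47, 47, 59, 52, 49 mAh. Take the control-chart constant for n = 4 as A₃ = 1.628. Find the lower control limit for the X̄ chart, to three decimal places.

3323.065

X̄̄ = (3408 + 3390 + 3454 + 3416 + 3376 + 3387 + 3423 + 3404 + 3418) / 9 = 3408.4444
s̄ = (46 + 71 + 70 + 31 + 47 + 47 + 59 + 52 + 49) / 9 = 52.4444
LCL = X̄̄ − A₃·s̄ = 3408.4444 − 1.628 × 52.4444 = 3323.0649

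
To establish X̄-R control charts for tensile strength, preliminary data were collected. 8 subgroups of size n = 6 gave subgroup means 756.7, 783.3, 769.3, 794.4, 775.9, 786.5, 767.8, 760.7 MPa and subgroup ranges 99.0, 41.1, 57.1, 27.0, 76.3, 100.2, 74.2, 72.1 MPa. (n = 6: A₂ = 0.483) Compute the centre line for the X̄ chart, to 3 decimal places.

X̄̄ = (756.7 + 783.3 + 769.3 + 794.4 + 775.9 + 786.5 + 767.8 + 760.7) / 8 = 6194.6000 / 8 = 774.3250
CL = X̄̄ = 774.3250

774.325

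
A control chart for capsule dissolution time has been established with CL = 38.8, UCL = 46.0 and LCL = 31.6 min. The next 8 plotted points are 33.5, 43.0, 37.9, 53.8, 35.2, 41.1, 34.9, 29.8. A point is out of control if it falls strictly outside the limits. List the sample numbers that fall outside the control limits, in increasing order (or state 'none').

4, 8

Compare each point to [31.6, 46.0]: sample 4 = 53.8 > UCL; sample 8 = 29.8 < LCL.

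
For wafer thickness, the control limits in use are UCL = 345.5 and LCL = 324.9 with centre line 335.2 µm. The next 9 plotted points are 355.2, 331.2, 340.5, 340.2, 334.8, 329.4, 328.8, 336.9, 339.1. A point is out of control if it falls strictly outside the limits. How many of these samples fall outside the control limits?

1

Compare each point to [324.9, 345.5]: sample 1 = 355.2 > UCL.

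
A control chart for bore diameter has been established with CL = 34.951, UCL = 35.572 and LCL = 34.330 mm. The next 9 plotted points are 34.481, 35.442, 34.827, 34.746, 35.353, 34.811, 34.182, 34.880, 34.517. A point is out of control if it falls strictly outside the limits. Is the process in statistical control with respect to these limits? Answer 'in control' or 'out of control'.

Compare each point to [34.330, 35.572]: sample 7 = 34.182 < LCL.

out of control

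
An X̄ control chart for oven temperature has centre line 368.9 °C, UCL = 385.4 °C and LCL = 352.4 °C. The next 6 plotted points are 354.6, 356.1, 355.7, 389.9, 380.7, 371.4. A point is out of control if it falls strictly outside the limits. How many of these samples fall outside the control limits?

Compare each point to [352.4, 385.4]: sample 4 = 389.9 > UCL.

1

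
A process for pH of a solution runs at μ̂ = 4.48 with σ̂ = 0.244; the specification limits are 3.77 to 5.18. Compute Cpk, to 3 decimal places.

0.956

Cpu = (USL − μ̂) / (3σ̂) = (5.18 − 4.48) / (3 × 0.244) = 0.9563; Cpl = (μ̂ − LSL) / (3σ̂) = (4.48 − 3.77) / (3 × 0.244) = 0.9699; Cpk = min(Cpu, Cpl) = 0.9563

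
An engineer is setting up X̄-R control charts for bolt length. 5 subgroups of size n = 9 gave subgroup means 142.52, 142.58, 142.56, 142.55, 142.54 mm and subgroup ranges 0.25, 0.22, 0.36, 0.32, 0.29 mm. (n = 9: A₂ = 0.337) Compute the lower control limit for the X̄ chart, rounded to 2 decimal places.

142.45

X̄̄ = (142.52 + 142.58 + 142.56 + 142.55 + 142.54) / 5 = 712.7500 / 5 = 142.5500
R̄ = (0.25 + 0.22 + 0.36 + 0.32 + 0.29) / 5 = 1.4400 / 5 = 0.2880
LCL = X̄̄ − A₂·R̄ = 142.5500 − 0.337 × 0.2880 = 142.4529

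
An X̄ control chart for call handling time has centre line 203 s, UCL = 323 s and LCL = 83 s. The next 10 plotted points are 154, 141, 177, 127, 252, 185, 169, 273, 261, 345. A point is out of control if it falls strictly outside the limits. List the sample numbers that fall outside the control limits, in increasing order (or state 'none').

Compare each point to [83, 323]: sample 10 = 345 > UCL.

10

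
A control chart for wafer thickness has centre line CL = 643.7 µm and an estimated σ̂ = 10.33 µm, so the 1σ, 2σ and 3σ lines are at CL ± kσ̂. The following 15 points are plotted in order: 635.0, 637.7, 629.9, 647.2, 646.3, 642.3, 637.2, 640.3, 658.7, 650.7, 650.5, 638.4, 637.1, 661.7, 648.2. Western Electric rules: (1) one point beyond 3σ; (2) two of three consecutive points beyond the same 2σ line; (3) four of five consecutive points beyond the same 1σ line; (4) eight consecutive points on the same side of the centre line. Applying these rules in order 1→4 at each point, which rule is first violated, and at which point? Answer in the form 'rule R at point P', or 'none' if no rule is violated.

none

Zone of each point (C = within 1σ̂, B = 1σ̂–2σ̂, A = 2σ̂–3σ̂, * = beyond 3σ̂; sign = side of CL): 1:-C, 2:-C, 3:-B, 4:+C, 5:+C, 6:-C, 7:-C, 8:-C, 9:+B, 10:+C, 11:+C, 12:-C, 13:-C, 14:+B, 15:+C
No rule fires across all 15 points.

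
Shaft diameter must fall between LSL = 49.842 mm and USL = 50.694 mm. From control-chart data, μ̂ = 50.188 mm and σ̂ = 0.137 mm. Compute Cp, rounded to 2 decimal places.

1.04

Cp = (USL − LSL) / (6σ̂) = (50.694 − 49.842) / (6 × 0.137) = 0.8520 / 0.8220 = 1.0365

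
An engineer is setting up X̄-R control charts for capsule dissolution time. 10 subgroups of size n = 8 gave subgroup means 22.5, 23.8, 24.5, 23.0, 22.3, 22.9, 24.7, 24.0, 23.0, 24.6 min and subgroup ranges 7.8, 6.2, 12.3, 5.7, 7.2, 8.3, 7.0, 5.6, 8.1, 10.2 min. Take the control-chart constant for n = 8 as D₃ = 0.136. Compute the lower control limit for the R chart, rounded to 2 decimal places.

1.07

R̄ = (7.8 + 6.2 + 12.3 + 5.7 + 7.2 + 8.3 + 7.0 + 5.6 + 8.1 + 10.2) / 10 = 78.4000 / 10 = 7.8400
LCL_R = D₃·R̄ = 0.136 × 7.8400 = 1.0662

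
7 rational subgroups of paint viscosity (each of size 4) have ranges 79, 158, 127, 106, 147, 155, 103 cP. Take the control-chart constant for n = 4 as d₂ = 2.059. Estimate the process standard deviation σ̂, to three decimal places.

R̄ = (79 + 158 + 127 + 106 + 147 + 155 + 103) / 7 = 125.0000
σ̂ = R̄ / d₂ = 125.0000 / 2.059 = 60.7091

60.709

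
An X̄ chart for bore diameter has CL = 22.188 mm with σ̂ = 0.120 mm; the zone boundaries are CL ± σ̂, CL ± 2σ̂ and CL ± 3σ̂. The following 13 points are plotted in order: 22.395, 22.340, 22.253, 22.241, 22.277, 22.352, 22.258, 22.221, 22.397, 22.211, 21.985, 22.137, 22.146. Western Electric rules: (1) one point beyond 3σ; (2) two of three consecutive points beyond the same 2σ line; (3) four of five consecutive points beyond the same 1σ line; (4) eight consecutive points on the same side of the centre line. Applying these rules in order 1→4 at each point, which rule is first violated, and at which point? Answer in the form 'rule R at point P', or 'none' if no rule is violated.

Zone of each point (C = within 1σ̂, B = 1σ̂–2σ̂, A = 2σ̂–3σ̂, * = beyond 3σ̂; sign = side of CL): 1:+B, 2:+B, 3:+C, 4:+C, 5:+C, 6:+B, 7:+C, 8:+C, 9:+B, 10:+C, 11:-B, 12:-C, 13:-C
Rule 4 (eight consecutive points on the same side of the centre line) is satisfied at point 8.

rule 4 at point 8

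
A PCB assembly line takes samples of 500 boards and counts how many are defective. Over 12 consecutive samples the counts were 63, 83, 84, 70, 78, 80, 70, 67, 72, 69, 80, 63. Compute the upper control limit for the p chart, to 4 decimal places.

p̄ = Σdᵢ / (k·n) = 879 / (12 × 500) = 0.14650
UCL = p̄ + 3·√(p̄(1−p̄)/n) = 0.14650 + 3 × √(0.14650×0.85350/500) = 0.14650 + 3 × 0.01581 = 0.19394

0.1939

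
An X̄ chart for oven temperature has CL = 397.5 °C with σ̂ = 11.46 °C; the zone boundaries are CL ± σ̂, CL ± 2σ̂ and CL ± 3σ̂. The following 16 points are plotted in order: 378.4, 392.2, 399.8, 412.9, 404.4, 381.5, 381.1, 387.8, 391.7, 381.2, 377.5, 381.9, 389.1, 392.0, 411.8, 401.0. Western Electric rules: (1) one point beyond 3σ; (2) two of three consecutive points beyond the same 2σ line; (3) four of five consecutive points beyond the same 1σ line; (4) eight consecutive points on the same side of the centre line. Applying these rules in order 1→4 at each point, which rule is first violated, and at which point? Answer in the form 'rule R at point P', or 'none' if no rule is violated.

Zone of each point (C = within 1σ̂, B = 1σ̂–2σ̂, A = 2σ̂–3σ̂, * = beyond 3σ̂; sign = side of CL): 1:-B, 2:-C, 3:+C, 4:+B, 5:+C, 6:-B, 7:-B, 8:-C, 9:-C, 10:-B, 11:-B, 12:-B, 13:-C, 14:-C, 15:+B, 16:+C
Rule 4 (eight consecutive points on the same side of the centre line) is satisfied at point 13.

rule 4 at point 13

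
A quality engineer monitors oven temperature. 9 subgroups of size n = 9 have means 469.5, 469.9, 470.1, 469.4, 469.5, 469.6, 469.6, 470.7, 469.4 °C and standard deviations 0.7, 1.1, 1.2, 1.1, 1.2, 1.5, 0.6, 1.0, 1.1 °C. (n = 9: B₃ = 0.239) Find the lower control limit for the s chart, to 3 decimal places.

s̄ = (0.7 + 1.1 + 1.2 + 1.1 + 1.2 + 1.5 + 0.6 + 1.0 + 1.1) / 9 = 1.0556
LCL_s = B₃·s̄ = 0.239 × 1.0556 = 0.2523

0.252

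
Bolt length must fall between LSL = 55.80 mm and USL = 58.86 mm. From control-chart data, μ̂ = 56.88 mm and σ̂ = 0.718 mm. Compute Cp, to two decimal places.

0.71

Cp = (USL − LSL) / (6σ̂) = (58.86 − 55.80) / (6 × 0.718) = 3.0600 / 4.3080 = 0.7103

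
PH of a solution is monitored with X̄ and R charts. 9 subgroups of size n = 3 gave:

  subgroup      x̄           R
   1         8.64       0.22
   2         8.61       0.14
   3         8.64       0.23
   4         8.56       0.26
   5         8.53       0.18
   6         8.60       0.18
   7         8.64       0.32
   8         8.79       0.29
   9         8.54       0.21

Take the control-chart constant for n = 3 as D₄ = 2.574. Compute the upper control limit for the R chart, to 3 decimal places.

R̄ = (0.22 + 0.14 + 0.23 + 0.26 + 0.18 + 0.18 + 0.32 + 0.29 + 0.21) / 9 = 2.0300 / 9 = 0.2256
UCL_R = D₄·R̄ = 2.574 × 0.2256 = 0.5806

0.581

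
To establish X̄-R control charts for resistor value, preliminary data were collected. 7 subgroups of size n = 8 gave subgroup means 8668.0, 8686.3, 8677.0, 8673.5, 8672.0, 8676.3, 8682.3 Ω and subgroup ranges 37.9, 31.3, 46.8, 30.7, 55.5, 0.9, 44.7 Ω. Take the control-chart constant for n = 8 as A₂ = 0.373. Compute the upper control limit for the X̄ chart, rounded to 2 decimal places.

8689.69

X̄̄ = (8668.0 + 8686.3 + 8677.0 + 8673.5 + 8672.0 + 8676.3 + 8682.3) / 7 = 60735.4000 / 7 = 8676.4857
R̄ = (37.9 + 31.3 + 46.8 + 30.7 + 55.5 + 0.9 + 44.7) / 7 = 247.8000 / 7 = 35.4000
UCL = X̄̄ + A₂·R̄ = 8676.4857 + 0.373 × 35.4000 = 8689.6899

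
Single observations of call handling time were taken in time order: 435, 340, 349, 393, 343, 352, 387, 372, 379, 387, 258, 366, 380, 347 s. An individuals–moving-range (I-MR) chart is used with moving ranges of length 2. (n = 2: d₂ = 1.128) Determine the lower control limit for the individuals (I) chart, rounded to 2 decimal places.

X̄ = (435 + 340 + 349 + 393 + 343 + 352 + 387 + 372 + 379 + 387 + 258 + 366 + 380 + 347) / 14 = 363.4286
Moving ranges: 95, 9, 44, 50, 9, 35, 15, 7, 8, 129, 108, 14, 33; M̄R̄ = 556.0000 / 13 = 42.7692
LCL = X̄ − 3·M̄R̄/d₂ = 363.4286 − 3 × 42.7692 / 1.128 = 249.6806

249.68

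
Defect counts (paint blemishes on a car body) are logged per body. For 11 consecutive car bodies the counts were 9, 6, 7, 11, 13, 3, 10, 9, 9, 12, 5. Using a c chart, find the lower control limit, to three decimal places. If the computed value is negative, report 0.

c̄ = (9 + 6 + 7 + 11 + 13 + 3 + 10 + 9 + 9 + 12 + 5) / 11 = 94 / 11 = 8.5455
LCL = c̄ − 3√c̄ = 8.5455 − 3 × 2.9233 = -0.2243 → 0 (cannot be negative)

0.000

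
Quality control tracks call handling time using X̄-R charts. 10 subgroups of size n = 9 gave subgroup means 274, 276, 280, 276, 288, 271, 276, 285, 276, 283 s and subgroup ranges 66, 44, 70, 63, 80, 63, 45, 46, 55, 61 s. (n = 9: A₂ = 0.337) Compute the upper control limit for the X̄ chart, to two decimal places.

298.48

X̄̄ = (274 + 276 + 280 + 276 + 288 + 271 + 276 + 285 + 276 + 283) / 10 = 2785.0000 / 10 = 278.5000
R̄ = (66 + 44 + 70 + 63 + 80 + 63 + 45 + 46 + 55 + 61) / 10 = 593.0000 / 10 = 59.3000
UCL = X̄̄ + A₂·R̄ = 278.5000 + 0.337 × 59.3000 = 298.4841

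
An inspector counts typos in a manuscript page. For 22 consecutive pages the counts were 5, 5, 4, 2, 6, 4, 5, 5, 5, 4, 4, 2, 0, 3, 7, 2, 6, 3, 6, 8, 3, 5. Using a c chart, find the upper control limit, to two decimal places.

10.47

c̄ = (5 + 5 + 4 + 2 + 6 + 4 + 5 + 5 + 5 + 4 + 4 + 2 + 0 + 3 + 7 + 2 + 6 + 3 + 6 + 8 + 3 + 5) / 22 = 94 / 22 = 4.2727
UCL = c̄ + 3√c̄ = 4.2727 + 3 × √4.2727 = 4.2727 + 3 × 2.0671 = 10.4739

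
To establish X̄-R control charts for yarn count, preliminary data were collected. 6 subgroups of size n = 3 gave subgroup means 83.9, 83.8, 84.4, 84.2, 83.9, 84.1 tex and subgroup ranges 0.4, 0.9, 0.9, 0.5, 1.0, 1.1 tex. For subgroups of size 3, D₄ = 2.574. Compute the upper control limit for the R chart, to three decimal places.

R̄ = (0.4 + 0.9 + 0.9 + 0.5 + 1.0 + 1.1) / 6 = 4.8000 / 6 = 0.8000
UCL_R = D₄·R̄ = 2.574 × 0.8000 = 2.0592

2.059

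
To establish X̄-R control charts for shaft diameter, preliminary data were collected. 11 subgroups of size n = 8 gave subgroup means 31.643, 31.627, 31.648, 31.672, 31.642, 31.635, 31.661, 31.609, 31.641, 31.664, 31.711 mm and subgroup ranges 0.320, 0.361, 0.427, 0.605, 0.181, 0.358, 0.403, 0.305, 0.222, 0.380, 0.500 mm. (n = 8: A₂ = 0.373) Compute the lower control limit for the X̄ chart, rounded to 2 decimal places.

31.51

X̄̄ = (31.643 + 31.627 + 31.648 + 31.672 + 31.642 + 31.635 + 31.661 + 31.609 + 31.641 + 31.664 + 31.711) / 11 = 348.1530 / 11 = 31.6503
R̄ = (0.320 + 0.361 + 0.427 + 0.605 + 0.181 + 0.358 + 0.403 + 0.305 + 0.222 + 0.380 + 0.500) / 11 = 4.0620 / 11 = 0.3693
LCL = X̄̄ − A₂·R̄ = 31.6503 − 0.373 × 0.3693 = 31.5125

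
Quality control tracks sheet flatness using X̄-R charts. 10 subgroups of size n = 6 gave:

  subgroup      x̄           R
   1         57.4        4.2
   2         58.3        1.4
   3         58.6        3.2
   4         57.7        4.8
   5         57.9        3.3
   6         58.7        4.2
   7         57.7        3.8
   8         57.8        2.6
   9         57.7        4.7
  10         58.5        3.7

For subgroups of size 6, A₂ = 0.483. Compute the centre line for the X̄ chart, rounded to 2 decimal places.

58.03

X̄̄ = (57.4 + 58.3 + 58.6 + 57.7 + 57.9 + 58.7 + 57.7 + 57.8 + 57.7 + 58.5) / 10 = 580.3000 / 10 = 58.0300
CL = X̄̄ = 58.0300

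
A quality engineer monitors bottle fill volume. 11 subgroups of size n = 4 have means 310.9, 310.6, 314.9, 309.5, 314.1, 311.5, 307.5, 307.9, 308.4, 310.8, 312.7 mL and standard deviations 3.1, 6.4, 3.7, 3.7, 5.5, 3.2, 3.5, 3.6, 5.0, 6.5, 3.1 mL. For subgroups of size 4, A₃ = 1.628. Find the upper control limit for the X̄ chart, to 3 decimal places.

317.800

X̄̄ = (310.9 + 310.6 + 314.9 + 309.5 + 314.1 + 311.5 + 307.5 + 307.9 + 308.4 + 310.8 + 312.7) / 11 = 310.8000
s̄ = (3.1 + 6.4 + 3.7 + 3.7 + 5.5 + 3.2 + 3.5 + 3.6 + 5.0 + 6.5 + 3.1) / 11 = 4.3000
UCL = X̄̄ + A₃·s̄ = 310.8000 + 1.628 × 4.3000 = 317.8004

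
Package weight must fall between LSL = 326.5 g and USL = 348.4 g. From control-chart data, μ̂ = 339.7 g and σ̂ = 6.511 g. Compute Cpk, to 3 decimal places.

0.445

Cpu = (USL − μ̂) / (3σ̂) = (348.4 − 339.7) / (3 × 6.511) = 0.4454; Cpl = (μ̂ − LSL) / (3σ̂) = (339.7 − 326.5) / (3 × 6.511) = 0.6758; Cpk = min(Cpu, Cpl) = 0.4454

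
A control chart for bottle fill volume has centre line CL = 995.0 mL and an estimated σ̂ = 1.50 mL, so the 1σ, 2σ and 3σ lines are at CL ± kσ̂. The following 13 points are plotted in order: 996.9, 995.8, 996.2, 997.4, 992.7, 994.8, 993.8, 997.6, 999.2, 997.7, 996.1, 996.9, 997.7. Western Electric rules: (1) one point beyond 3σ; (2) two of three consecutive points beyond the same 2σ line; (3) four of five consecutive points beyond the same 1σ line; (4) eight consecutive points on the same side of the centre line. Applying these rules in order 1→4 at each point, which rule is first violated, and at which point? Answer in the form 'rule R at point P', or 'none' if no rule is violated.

rule 3 at point 12

Zone of each point (C = within 1σ̂, B = 1σ̂–2σ̂, A = 2σ̂–3σ̂, * = beyond 3σ̂; sign = side of CL): 1:+B, 2:+C, 3:+C, 4:+B, 5:-B, 6:-C, 7:-C, 8:+B, 9:+A, 10:+B, 11:+C, 12:+B, 13:+B
Rule 3 (four of five consecutive points beyond the same 1σ limit) is satisfied at point 12.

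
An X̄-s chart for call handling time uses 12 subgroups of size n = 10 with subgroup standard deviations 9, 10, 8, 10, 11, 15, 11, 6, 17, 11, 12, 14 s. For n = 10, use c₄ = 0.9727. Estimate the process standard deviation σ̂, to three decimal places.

11.480

s̄ = (9 + 10 + 8 + 10 + 11 + 15 + 11 + 6 + 17 + 11 + 12 + 14) / 12 = 11.1667
σ̂ = s̄ / c₄ = 11.1667 / 0.9727 = 11.4801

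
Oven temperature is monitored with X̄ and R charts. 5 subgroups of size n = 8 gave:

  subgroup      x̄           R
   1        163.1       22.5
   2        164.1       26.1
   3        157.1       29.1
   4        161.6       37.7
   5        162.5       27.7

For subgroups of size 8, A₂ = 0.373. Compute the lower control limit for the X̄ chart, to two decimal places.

151.00

X̄̄ = (163.1 + 164.1 + 157.1 + 161.6 + 162.5) / 5 = 808.4000 / 5 = 161.6800
R̄ = (22.5 + 26.1 + 29.1 + 37.7 + 27.7) / 5 = 143.1000 / 5 = 28.6200
LCL = X̄̄ − A₂·R̄ = 161.6800 − 0.373 × 28.6200 = 151.0047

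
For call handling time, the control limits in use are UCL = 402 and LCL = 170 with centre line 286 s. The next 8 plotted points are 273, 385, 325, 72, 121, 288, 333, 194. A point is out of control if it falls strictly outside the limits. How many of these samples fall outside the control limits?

2

Compare each point to [170, 402]: sample 4 = 72 < LCL; sample 5 = 121 < LCL.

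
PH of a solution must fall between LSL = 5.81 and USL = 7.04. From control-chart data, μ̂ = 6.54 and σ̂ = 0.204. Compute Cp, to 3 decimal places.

1.005

Cp = (USL − LSL) / (6σ̂) = (7.04 − 5.81) / (6 × 0.204) = 1.2300 / 1.2240 = 1.0049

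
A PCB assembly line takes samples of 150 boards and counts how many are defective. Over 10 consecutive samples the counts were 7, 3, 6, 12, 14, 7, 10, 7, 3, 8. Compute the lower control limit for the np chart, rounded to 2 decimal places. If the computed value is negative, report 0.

0.00

p̄ = Σdᵢ / (k·n) = 77 / (10 × 150) = 0.05133
LCL = np̄ − 3·√(np̄(1−p̄)) = 7.7000 − 3 × 2.7027 = -0.4082 → 0 (negative, so LCL = 0)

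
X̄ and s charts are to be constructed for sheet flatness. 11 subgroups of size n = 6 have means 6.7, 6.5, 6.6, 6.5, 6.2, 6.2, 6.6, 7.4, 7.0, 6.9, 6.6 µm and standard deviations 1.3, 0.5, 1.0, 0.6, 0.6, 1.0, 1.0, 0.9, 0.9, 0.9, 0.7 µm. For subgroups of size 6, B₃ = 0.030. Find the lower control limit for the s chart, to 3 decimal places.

0.026

s̄ = (1.3 + 0.5 + 1.0 + 0.6 + 0.6 + 1.0 + 1.0 + 0.9 + 0.9 + 0.9 + 0.7) / 11 = 0.8545
LCL_s = B₃·s̄ = 0.030 × 0.8545 = 0.0256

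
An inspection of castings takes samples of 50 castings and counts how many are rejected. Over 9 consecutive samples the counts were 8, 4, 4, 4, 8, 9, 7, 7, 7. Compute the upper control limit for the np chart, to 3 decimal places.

13.552

p̄ = Σdᵢ / (k·n) = 58 / (9 × 50) = 0.12889
UCL = np̄ + 3·√(np̄(1−p̄)) = 6.4444 + 3 × √(6.4444×0.87111) = 6.4444 + 3 × 2.3694 = 13.5525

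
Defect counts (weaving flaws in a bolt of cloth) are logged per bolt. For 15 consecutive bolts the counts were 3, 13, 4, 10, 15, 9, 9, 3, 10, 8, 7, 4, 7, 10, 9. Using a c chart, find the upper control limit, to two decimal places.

16.59

c̄ = (3 + 13 + 4 + 10 + 15 + 9 + 9 + 3 + 10 + 8 + 7 + 4 + 7 + 10 + 9) / 15 = 121 / 15 = 8.0667
UCL = c̄ + 3√c̄ = 8.0667 + 3 × √8.0667 = 8.0667 + 3 × 2.8402 = 16.5872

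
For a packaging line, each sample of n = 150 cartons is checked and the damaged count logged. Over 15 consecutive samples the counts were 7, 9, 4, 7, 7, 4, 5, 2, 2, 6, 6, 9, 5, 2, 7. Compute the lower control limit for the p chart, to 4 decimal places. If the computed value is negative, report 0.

p̄ = Σdᵢ / (k·n) = 82 / (15 × 150) = 0.03644
LCL = p̄ − 3·√(p̄(1−p̄)/n) = 0.03644 − 3 × 0.01530 = -0.00946 → 0 (negative, so LCL = 0)

0.0000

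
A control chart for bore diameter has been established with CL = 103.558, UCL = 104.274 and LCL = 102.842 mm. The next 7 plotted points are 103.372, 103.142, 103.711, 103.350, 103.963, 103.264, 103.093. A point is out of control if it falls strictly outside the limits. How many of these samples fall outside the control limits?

All 7 points lie within [102.842, 104.274].

0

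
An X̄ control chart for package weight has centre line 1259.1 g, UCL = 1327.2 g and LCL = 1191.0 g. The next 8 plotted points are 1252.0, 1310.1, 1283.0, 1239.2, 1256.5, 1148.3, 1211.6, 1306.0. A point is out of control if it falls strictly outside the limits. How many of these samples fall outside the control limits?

Compare each point to [1191.0, 1327.2]: sample 6 = 1148.3 < LCL.

1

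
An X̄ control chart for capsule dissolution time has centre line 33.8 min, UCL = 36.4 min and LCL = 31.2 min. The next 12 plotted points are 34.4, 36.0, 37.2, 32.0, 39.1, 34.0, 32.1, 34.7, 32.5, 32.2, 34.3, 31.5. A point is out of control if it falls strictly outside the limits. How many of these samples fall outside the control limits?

2

Compare each point to [31.2, 36.4]: sample 3 = 37.2 > UCL; sample 5 = 39.1 > UCL.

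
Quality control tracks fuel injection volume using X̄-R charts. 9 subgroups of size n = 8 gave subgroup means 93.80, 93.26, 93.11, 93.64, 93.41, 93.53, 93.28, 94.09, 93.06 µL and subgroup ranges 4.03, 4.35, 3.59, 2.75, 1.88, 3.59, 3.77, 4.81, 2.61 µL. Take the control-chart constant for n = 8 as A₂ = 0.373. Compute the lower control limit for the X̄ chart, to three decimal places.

92.164

X̄̄ = (93.80 + 93.26 + 93.11 + 93.64 + 93.41 + 93.53 + 93.28 + 94.09 + 93.06) / 9 = 841.1800 / 9 = 93.4644
R̄ = (4.03 + 4.35 + 3.59 + 2.75 + 1.88 + 3.59 + 3.77 + 4.81 + 2.61) / 9 = 31.3800 / 9 = 3.4867
LCL = X̄̄ − A₂·R̄ = 93.4644 − 0.373 × 3.4867 = 92.1639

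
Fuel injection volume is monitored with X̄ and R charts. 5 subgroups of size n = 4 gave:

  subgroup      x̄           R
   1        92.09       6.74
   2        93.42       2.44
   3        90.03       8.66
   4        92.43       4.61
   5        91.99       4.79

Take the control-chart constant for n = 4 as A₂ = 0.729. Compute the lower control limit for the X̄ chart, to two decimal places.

X̄̄ = (92.09 + 93.42 + 90.03 + 92.43 + 91.99) / 5 = 459.9600 / 5 = 91.9920
R̄ = (6.74 + 2.44 + 8.66 + 4.61 + 4.79) / 5 = 27.2400 / 5 = 5.4480
LCL = X̄̄ − A₂·R̄ = 91.9920 − 0.729 × 5.4480 = 88.0204

88.02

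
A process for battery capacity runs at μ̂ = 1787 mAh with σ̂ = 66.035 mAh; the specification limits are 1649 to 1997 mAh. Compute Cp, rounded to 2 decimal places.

0.88

Cp = (USL − LSL) / (6σ̂) = (1997 − 1649) / (6 × 66.035) = 348.0000 / 396.2100 = 0.8783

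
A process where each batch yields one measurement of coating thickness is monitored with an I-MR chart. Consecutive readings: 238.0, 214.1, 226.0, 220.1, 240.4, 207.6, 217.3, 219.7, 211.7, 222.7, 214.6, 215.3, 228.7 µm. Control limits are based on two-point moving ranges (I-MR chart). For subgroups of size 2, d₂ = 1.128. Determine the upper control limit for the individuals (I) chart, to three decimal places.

254.070

X̄ = (238.0 + 214.1 + 226.0 + 220.1 + 240.4 + 207.6 + 217.3 + 219.7 + 211.7 + 222.7 + 214.6 + 215.3 + 228.7) / 13 = 221.2462
Moving ranges: 23.9, 11.9, 5.9, 20.3, 32.8, 9.7, 2.4, 8.0, 11.0, 8.1, 0.7, 13.4; M̄R̄ = 148.1000 / 12 = 12.3417
UCL = X̄ + 3·M̄R̄/d₂ = 221.2462 + 3 × 12.3417 / 1.128 = 254.0697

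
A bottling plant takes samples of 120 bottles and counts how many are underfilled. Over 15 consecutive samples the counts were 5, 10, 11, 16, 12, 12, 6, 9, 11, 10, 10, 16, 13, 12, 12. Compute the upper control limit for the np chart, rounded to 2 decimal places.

20.48

p̄ = Σdᵢ / (k·n) = 165 / (15 × 120) = 0.09167
UCL = np̄ + 3·√(np̄(1−p̄)) = 11.0000 + 3 × √(11.0000×0.90833) = 11.0000 + 3 × 3.1610 = 20.4829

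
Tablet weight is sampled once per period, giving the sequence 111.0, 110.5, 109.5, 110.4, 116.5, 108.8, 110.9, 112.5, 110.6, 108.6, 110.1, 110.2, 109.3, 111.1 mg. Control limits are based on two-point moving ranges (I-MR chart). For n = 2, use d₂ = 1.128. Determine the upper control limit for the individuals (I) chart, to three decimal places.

X̄ = (111.0 + 110.5 + 109.5 + 110.4 + 116.5 + 108.8 + 110.9 + 112.5 + 110.6 + 108.6 + 110.1 + 110.2 + 109.3 + 111.1) / 14 = 110.7143
Moving ranges: 0.5, 1.0, 0.9, 6.1, 7.7, 2.1, 1.6, 1.9, 2.0, 1.5, 0.1, 0.9, 1.8; M̄R̄ = 28.1000 / 13 = 2.1615
UCL = X̄ + 3·M̄R̄/d₂ = 110.7143 + 3 × 2.1615 / 1.128 = 116.4631

116.463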